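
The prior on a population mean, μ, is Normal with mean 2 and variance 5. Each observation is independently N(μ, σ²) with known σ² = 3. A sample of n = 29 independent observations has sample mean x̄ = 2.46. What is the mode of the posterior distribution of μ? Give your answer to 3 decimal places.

n = 29, x̄ = 2.46.
For a Normal prior and Normal likelihood with known variance, the posterior is Normal; its mode equals its mean, the precision-weighted average.
Prior precision 1/σ₀² = 1/5 = 0.2; data precision n/σ² = 29/3.
μ̂ = (0.2·2 + (29/3)·2.46) / (0.2 + 29/3) = 24.18/(148/15) = 3627/1480 ≈ 2.451.

μ̂_MAP = 2.451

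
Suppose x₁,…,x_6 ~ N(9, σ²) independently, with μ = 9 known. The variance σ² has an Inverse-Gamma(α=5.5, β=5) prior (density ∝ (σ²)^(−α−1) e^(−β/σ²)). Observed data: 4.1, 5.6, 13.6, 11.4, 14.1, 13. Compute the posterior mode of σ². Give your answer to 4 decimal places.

Sum of squared deviations about the known mean: SS = (4.1−9)² + (5.6−9)² + (13.6−9)² + (11.4−9)² + (14.1−9)² + (13−9)² = 104.5.
The Normal likelihood contributes (σ²)^(−n/2) exp(−SS/(2σ²)), so the posterior is Inverse-Gamma(α + n/2, β + SS/2) = Inverse-Gamma(8.5, 57.25).
The mode of Inverse-Gamma(a, b) is b/(a+1) = 57.25/9.5 ≈ 6.0263.

σ̂²_MAP = 6.0263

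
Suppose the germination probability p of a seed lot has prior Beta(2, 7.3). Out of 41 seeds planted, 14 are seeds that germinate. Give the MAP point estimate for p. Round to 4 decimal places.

p̂_MAP = 0.3106

Prior: Beta(2, 7.3).
Data: 14 successes in 41 trials. The binomial likelihood contributes p^14(1−p)^27, so the posterior is Beta(2+14, 7.3+27) = Beta(16, 34.3).
For Beta(a, b) with a, b > 1 the mode is (a−1)/(a+b−2) = 15/48.3 ≈ 0.3106.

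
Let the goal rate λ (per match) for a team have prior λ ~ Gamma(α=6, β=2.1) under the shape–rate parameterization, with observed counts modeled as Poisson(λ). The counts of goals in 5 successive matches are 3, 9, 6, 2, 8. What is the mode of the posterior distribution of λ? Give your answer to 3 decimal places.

Σxᵢ = 3+9+6+2+8 = 28, with n = 5.
Posterior ∝ λ^5e^(−2.1λ) · λ^28e^(−5λ) = λ^33e^(−7.1λ), i.e. Gamma(shape=34, rate=7.1).
The mode of a Gamma(a, b) with a ≥ 1 (shape–rate) is (a−1)/b = 33/7.1 ≈ 4.648.

λ̂_MAP = 4.648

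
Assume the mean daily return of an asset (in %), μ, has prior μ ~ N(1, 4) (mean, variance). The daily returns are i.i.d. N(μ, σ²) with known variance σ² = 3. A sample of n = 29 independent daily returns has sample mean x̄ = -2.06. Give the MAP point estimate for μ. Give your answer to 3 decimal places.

n = 29, x̄ = -2.06.
For a Normal prior and Normal likelihood with known variance, the posterior is Normal; its mode equals its mean, the precision-weighted average.
Prior precision 1/σ₀² = 1/4 = 0.25; data precision n/σ² = 29/3.
μ̂ = (0.25·1 + (29/3)·(-2.06)) / (0.25 + 29/3) = (-5899/300)/(119/12) = -347/175 ≈ -1.983.

μ̂_MAP = -1.983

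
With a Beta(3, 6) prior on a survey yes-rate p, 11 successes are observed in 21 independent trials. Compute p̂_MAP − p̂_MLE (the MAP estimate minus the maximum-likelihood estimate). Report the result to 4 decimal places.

Posterior is Beta(14, 16); MAP = (14−1)/(30−2) = 13/28 ≈ 0.46429.
MLE ignores the prior: p̂_MLE = k/n = 11/21 ≈ 0.52381.
Difference = 13/28 − 11/21 = -5/84 ≈ -0.0595.

MAP − MLE = -0.0595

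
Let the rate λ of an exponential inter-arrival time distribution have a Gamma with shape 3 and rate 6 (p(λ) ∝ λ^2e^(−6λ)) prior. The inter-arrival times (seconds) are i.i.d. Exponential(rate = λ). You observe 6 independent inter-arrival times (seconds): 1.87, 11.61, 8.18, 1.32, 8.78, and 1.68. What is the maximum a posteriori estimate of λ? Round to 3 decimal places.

The Exponential(rate=λ) likelihood is ∝ λ^n e^(−λΣtᵢ). Here n = 6 and Σtᵢ = 1.87 + 11.61 + 8.18 + 1.32 + 8.78 + 1.68 = 33.44.
Posterior ∝ λ^2e^(−6λ) · λ^6e^(−33.44λ) = λ^8e^(−39.44λ), i.e. Gamma(9, 39.44).
Mode = (a−1)/b = 8/39.44 ≈ 0.203.

λ̂_MAP = 0.203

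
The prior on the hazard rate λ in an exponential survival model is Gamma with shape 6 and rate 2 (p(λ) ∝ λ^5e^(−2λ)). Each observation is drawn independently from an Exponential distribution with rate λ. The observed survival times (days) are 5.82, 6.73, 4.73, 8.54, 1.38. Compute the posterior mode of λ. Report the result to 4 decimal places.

λ̂_MAP = 0.3425

The Exponential(rate=λ) likelihood is ∝ λ^n e^(−λΣtᵢ). Here n = 5 and Σtᵢ = 5.82 + 6.73 + 4.73 + 8.54 + 1.38 = 27.20.
Posterior ∝ λ^5e^(−2λ) · λ^5e^(−27.20λ) = λ^10e^(−29.20λ), i.e. Gamma(11, 29.20).
Mode = (a−1)/b = 10/29.20 ≈ 0.3425.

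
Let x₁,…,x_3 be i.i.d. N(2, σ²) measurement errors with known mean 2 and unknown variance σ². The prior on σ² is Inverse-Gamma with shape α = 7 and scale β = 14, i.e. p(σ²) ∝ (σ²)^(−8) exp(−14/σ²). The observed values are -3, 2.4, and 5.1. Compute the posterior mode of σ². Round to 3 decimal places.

Sum of squared deviations about the known mean: SS = (-3−2)² + (2.4−2)² + (5.1−2)² = 34.77.
The Normal likelihood contributes (σ²)^(−n/2) exp(−SS/(2σ²)), so the posterior is Inverse-Gamma(α + n/2, β + SS/2) = Inverse-Gamma(8.5, 31.385).
The mode of Inverse-Gamma(a, b) is b/(a+1) = 31.385/9.5 ≈ 3.304.

σ̂²_MAP = 3.304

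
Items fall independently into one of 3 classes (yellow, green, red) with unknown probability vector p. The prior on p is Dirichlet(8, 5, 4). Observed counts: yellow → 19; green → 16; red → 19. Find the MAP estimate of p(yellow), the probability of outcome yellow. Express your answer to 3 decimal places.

The posterior is Dirichlet(αᵢ + nᵢ) = Dirichlet(27, 21, 23).
For a Dirichlet(a₁,…,a_K) with all aᵢ > 1, the mode has j-th component (aⱼ − 1)/(Σaᵢ − K).
Here Σaᵢ = 71 and K = 3, so p(yellow) = (27 − 1)/(71 − 3) = 26/68 ≈ 0.382.

MAP estimate of p(yellow) = 0.382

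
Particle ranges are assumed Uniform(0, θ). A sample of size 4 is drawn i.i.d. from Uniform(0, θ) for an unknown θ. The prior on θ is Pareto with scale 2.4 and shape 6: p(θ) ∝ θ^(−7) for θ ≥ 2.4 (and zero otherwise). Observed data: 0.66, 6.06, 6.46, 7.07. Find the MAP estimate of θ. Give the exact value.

θ̂_MAP = 7.07

The Uniform(0, θ) likelihood is θ^(−n) for θ ≥ max(xᵢ), zero otherwise. Here max(xᵢ) = 7.07.
Posterior ∝ θ^(−7) · θ^(−4) = θ^(−11) on θ ≥ max(2.4, 7.07) = 7.07.
This density is strictly decreasing in θ, so the posterior mode lies at the lower boundary of the support.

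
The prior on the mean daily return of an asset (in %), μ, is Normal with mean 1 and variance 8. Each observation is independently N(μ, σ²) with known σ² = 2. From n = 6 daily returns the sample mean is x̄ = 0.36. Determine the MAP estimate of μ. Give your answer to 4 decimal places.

n = 6, x̄ = 0.36.
For a Normal prior and Normal likelihood with known variance, the posterior is Normal; its mode equals its mean, the precision-weighted average.
Prior precision 1/σ₀² = 1/8 = 0.125; data precision n/σ² = 6/2 = 3.
μ̂ = (0.125·1 + 3·0.36) / (0.125 + 3) = 1.205/3.125 = 0.3856.

μ̂_MAP = 0.3856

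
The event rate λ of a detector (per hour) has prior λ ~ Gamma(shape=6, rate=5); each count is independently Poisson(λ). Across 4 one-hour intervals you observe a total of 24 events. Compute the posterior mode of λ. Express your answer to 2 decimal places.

Σxᵢ = 24, n = 4.
Posterior ∝ λ^5e^(−5λ) · λ^24e^(−4λ) = λ^29e^(−9λ), i.e. Gamma(shape=30, rate=9).
The mode of a Gamma(a, b) with a ≥ 1 (shape–rate) is (a−1)/b = 29/9 ≈ 3.22.

λ̂_MAP = 3.22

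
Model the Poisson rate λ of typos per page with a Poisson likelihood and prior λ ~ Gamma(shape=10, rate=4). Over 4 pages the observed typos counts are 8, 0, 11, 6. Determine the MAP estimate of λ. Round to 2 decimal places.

Σxᵢ = 8+0+11+6 = 25, with n = 4.
Posterior ∝ λ^9e^(−4λ) · λ^25e^(−4λ) = λ^34e^(−8λ), i.e. Gamma(shape=35, rate=8).
The mode of a Gamma(a, b) with a ≥ 1 (shape–rate) is (a−1)/b = 34/8 ≈ 4.25.

λ̂_MAP = 4.25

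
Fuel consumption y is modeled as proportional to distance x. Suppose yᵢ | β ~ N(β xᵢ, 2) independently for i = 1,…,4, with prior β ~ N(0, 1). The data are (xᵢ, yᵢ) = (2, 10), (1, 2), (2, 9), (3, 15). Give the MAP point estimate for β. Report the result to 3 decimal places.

log p(β | y) = −Σ(yᵢ − βxᵢ)²/(2·2) − β²/(2·1) + const.
Setting the derivative to zero: Σxᵢ(yᵢ − βxᵢ)/2 − β/1 = 0, so β = Σxᵢyᵢ / (Σxᵢ² + σ²/τ²).
Σxᵢyᵢ = 2·10 + 1·2 + 2·9 + 3·15 = 85; Σxᵢ² = 18; σ²/τ² = 2.
β̂_MAP = 85 / (18 + 2) = 85/20 ≈ 4.250.

β̂_MAP = 4.250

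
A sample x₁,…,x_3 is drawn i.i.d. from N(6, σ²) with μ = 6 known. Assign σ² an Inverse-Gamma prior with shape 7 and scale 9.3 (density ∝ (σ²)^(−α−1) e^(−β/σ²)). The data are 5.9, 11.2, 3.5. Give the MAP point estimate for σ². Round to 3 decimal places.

Sum of squared deviations about the known mean: SS = (5.9−6)² + (11.2−6)² + (3.5−6)² = 33.3.
The Normal likelihood contributes (σ²)^(−n/2) exp(−SS/(2σ²)), so the posterior is Inverse-Gamma(α + n/2, β + SS/2) = Inverse-Gamma(8.5, 25.95).
The mode of Inverse-Gamma(a, b) is b/(a+1) = 25.95/9.5 ≈ 2.732.

σ̂²_MAP = 2.732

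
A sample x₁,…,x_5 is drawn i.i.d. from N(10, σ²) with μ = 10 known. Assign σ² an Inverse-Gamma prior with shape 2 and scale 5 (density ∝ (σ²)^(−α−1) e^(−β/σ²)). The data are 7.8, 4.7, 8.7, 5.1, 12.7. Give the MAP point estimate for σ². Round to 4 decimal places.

σ̂²_MAP = 6.9018

Sum of squared deviations about the known mean: SS = (7.8−10)² + (4.7−10)² + (8.7−10)² + (5.1−10)² + (12.7−10)² = 65.92.
The Normal likelihood contributes (σ²)^(−n/2) exp(−SS/(2σ²)), so the posterior is Inverse-Gamma(α + n/2, β + SS/2) = Inverse-Gamma(4.5, 37.96).
The mode of Inverse-Gamma(a, b) is b/(a+1) = 37.96/5.5 ≈ 6.9018.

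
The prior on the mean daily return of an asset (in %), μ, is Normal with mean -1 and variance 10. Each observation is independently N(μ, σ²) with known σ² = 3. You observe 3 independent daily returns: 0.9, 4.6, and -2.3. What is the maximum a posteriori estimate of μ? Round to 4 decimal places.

μ̂_MAP = 0.8788

n = 3; x̄ = (0.9 + 4.6 + (-2.3))/3 = 3.2/3 = 16/15 ≈ 1.0667.
For a Normal prior and Normal likelihood with known variance, the posterior is Normal; its mode equals its mean, the precision-weighted average.
Prior precision 1/σ₀² = 1/10 = 0.1; data precision n/σ² = 3/3 = 1.
μ̂ = (0.1·(-1) + 1·(16/15)) / (0.1 + 1) = (29/30)/1.1 = 29/33 ≈ 0.8788.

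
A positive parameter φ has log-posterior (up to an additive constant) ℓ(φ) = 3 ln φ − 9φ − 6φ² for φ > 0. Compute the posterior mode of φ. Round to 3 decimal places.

ℓ'(φ) = 3/φ − 9 − 12φ. Setting this to zero and multiplying by φ: 12φ² + 9φ − 3 = 0.
φ = (−9 + √(9² + 4·12·3)) / (2·12) = (−9 + √225) / 24 = (−9 + 15)/24 = 1/4.
ℓ''(φ) = −3/φ² − 12 < 0, confirming a maximum.

φ̂_MAP = 0.250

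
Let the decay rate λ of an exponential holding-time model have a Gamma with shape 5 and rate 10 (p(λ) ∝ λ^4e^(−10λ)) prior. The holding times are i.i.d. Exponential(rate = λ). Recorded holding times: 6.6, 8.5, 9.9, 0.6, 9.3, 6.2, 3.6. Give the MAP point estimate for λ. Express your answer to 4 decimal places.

λ̂_MAP = 0.2011

The Exponential(rate=λ) likelihood is ∝ λ^n e^(−λΣtᵢ). Here n = 7 and Σtᵢ = 6.6 + 8.5 + 9.9 + 0.6 + 9.3 + 6.2 + 3.6 = 44.7.
Posterior ∝ λ^4e^(−10λ) · λ^7e^(−44.7λ) = λ^11e^(−54.7λ), i.e. Gamma(12, 54.7).
Mode = (a−1)/b = 11/54.7 ≈ 0.2011.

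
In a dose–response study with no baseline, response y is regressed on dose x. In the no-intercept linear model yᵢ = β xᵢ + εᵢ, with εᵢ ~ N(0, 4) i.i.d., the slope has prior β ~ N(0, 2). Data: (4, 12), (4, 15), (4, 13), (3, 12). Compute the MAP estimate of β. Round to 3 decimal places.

log p(β | y) = −Σ(yᵢ − βxᵢ)²/(2·4) − β²/(2·2) + const.
Setting the derivative to zero: Σxᵢ(yᵢ − βxᵢ)/4 − β/2 = 0, so β = Σxᵢyᵢ / (Σxᵢ² + σ²/τ²).
Σxᵢyᵢ = 4·12 + 4·15 + 4·13 + 3·12 = 196; Σxᵢ² = 57; σ²/τ² = 2.
β̂_MAP = 196 / (57 + 2) = 196/59 ≈ 3.322.

β̂_MAP = 3.322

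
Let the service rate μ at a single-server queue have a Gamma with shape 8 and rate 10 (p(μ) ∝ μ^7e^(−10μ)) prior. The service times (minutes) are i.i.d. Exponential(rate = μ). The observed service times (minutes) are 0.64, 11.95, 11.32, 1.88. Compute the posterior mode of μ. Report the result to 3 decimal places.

The Exponential(rate=μ) likelihood is ∝ μ^n e^(−μΣtᵢ). Here n = 4 and Σtᵢ = 0.64 + 11.95 + 11.32 + 1.88 = 25.79.
Posterior ∝ μ^7e^(−10μ) · μ^4e^(−25.79μ) = μ^11e^(−35.79μ), i.e. Gamma(12, 35.79).
Mode = (a−1)/b = 11/35.79 ≈ 0.307.

μ̂_MAP = 0.307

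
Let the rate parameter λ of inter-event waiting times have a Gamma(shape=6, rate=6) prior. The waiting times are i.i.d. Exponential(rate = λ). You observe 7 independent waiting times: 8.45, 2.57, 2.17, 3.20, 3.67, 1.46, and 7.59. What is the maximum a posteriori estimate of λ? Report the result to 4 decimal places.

The Exponential(rate=λ) likelihood is ∝ λ^n e^(−λΣtᵢ). Here n = 7 and Σtᵢ = 8.45 + 2.57 + 2.17 + 3.20 + 3.67 + 1.46 + 7.59 = 29.11.
Posterior ∝ λ^5e^(−6λ) · λ^7e^(−29.11λ) = λ^12e^(−35.11λ), i.e. Gamma(13, 35.11).
Mode = (a−1)/b = 12/35.11 ≈ 0.3418.

λ̂_MAP = 0.3418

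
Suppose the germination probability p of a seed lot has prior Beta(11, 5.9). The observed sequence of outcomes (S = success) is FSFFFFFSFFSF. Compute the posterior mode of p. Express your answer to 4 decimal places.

p̂_MAP = 0.4833

Prior: Beta(11, 5.9).
Data: 3 successes in 12 trials (from the sequence). The binomial likelihood contributes p^3(1−p)^9, so the posterior is Beta(11+3, 5.9+9) = Beta(14, 14.9).
For Beta(a, b) with a, b > 1 the mode is (a−1)/(a+b−2) = 13/26.9 ≈ 0.4833.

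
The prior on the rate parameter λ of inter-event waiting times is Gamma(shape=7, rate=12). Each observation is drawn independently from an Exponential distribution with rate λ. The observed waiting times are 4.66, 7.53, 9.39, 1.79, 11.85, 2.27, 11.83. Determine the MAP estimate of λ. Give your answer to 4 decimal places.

λ̂_MAP = 0.2120

The Exponential(rate=λ) likelihood is ∝ λ^n e^(−λΣtᵢ). Here n = 7 and Σtᵢ = 4.66 + 7.53 + 9.39 + 1.79 + 11.85 + 2.27 + 11.83 = 49.32.
Posterior ∝ λ^6e^(−12λ) · λ^7e^(−49.32λ) = λ^13e^(−61.32λ), i.e. Gamma(14, 61.32).
Mode = (a−1)/b = 13/61.32 ≈ 0.2120.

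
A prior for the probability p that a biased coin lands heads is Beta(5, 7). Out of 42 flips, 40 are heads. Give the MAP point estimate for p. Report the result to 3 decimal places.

p̂_MAP = 0.846

Prior: Beta(5, 7).
Data: 40 successes in 42 trials. The binomial likelihood contributes p^40(1−p)^2, so the posterior is Beta(5+40, 7+2) = Beta(45, 9).
For Beta(a, b) with a, b > 1 the mode is (a−1)/(a+b−2) = 44/52 ≈ 0.846.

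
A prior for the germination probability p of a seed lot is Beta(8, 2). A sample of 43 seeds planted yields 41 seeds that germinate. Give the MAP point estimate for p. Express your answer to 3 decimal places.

p̂_MAP = 0.941

Prior: Beta(8, 2).
Data: 41 successes in 43 trials. The binomial likelihood contributes p^41(1−p)^2, so the posterior is Beta(8+41, 2+2) = Beta(49, 4).
For Beta(a, b) with a, b > 1 the mode is (a−1)/(a+b−2) = 48/51 ≈ 0.941.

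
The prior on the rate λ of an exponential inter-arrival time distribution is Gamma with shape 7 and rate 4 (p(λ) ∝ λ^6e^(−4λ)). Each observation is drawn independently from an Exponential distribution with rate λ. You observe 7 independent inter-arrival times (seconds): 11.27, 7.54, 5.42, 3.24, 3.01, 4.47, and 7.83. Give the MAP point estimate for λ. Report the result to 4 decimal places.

λ̂_MAP = 0.2779

The Exponential(rate=λ) likelihood is ∝ λ^n e^(−λΣtᵢ). Here n = 7 and Σtᵢ = 11.27 + 7.54 + 5.42 + 3.24 + 3.01 + 4.47 + 7.83 = 42.78.
Posterior ∝ λ^6e^(−4λ) · λ^7e^(−42.78λ) = λ^13e^(−46.78λ), i.e. Gamma(14, 46.78).
Mode = (a−1)/b = 13/46.78 ≈ 0.2779.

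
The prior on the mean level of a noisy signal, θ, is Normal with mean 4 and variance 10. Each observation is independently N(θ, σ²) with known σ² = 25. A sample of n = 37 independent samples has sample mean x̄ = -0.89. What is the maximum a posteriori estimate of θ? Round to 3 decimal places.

n = 37, x̄ = -0.89.
For a Normal prior and Normal likelihood with known variance, the posterior is Normal; its mode equals its mean, the precision-weighted average.
Prior precision 1/σ₀² = 1/10 = 0.1; data precision n/σ² = 37/25 = 1.48.
θ̂ = (0.1·4 + 1.48·(-0.89)) / (0.1 + 1.48) = (-0.9172)/1.58 = -2293/3950 ≈ -0.581.

θ̂_MAP = -0.581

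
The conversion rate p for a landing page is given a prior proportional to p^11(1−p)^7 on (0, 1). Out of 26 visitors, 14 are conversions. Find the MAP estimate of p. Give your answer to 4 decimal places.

p̂_MAP = 0.5682

The prior density ∝ p^11(1−p)^7 is the kernel of Beta(12, 8).
Data: 14 successes in 26 trials. The binomial likelihood contributes p^14(1−p)^12, so the posterior is Beta(12+14, 8+12) = Beta(26, 20).
For Beta(a, b) with a, b > 1 the mode is (a−1)/(a+b−2) = 25/44 ≈ 0.5682.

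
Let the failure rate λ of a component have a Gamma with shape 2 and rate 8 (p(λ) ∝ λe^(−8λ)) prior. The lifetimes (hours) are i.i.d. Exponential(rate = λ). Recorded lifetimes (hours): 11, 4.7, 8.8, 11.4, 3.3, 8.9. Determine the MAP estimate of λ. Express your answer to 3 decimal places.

The Exponential(rate=λ) likelihood is ∝ λ^n e^(−λΣtᵢ). Here n = 6 and Σtᵢ = 11 + 4.7 + 8.8 + 11.4 + 3.3 + 8.9 = 48.1.
Posterior ∝ λe^(−8λ) · λ^6e^(−48.1λ) = λ^7e^(−56.1λ), i.e. Gamma(8, 56.1).
Mode = (a−1)/b = 7/56.1 ≈ 0.125.

λ̂_MAP = 0.125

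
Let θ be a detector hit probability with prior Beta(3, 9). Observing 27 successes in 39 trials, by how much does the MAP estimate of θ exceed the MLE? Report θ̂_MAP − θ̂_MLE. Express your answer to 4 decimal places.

MAP − MLE = -0.1005

Posterior is Beta(30, 21); MAP = (30−1)/(51−2) = 29/49 ≈ 0.59184.
MLE ignores the prior: θ̂_MLE = k/n = 27/39 ≈ 0.69231.
Difference = 29/49 − 27/39 = -64/637 ≈ -0.1005.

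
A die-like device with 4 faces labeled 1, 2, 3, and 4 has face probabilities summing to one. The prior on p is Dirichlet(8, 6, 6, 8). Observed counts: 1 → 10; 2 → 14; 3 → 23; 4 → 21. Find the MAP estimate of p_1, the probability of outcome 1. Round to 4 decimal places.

MAP estimate: 0.1848

The posterior is Dirichlet(αᵢ + nᵢ) = Dirichlet(18, 20, 29, 29).
For a Dirichlet(a₁,…,a_K) with all aᵢ > 1, the mode has j-th component (aⱼ − 1)/(Σaᵢ − K).
Here Σaᵢ = 96 and K = 4, so p_1 = (18 − 1)/(96 − 4) = 17/92 ≈ 0.1848.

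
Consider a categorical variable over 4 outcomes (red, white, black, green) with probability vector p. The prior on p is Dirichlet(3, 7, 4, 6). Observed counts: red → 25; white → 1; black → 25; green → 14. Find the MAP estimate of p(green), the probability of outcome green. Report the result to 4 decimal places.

The posterior is Dirichlet(αᵢ + nᵢ) = Dirichlet(28, 8, 29, 20).
For a Dirichlet(a₁,…,a_K) with all aᵢ > 1, the mode has j-th component (aⱼ − 1)/(Σaᵢ − K).
Here Σaᵢ = 85 and K = 4, so p(green) = (20 − 1)/(85 − 4) = 19/81 ≈ 0.2346.

MAP estimate of p(green) = 0.2346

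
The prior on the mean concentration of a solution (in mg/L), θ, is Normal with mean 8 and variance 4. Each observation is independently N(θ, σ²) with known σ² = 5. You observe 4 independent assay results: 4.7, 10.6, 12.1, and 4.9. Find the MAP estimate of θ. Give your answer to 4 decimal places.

θ̂_MAP = 8.0571

n = 4; x̄ = (4.7 + 10.6 + 12.1 + 4.9)/4 = 32.3/4 = 8.075.
For a Normal prior and Normal likelihood with known variance, the posterior is Normal; its mode equals its mean, the precision-weighted average.
Prior precision 1/σ₀² = 1/4 = 0.25; data precision n/σ² = 4/5 = 0.8.
θ̂ = (0.25·8 + 0.8·8.075) / (0.25 + 0.8) = 8.46/1.05 = 282/35 ≈ 8.0571.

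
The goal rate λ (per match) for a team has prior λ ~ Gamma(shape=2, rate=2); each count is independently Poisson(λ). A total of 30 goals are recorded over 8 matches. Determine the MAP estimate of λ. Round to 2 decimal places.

Σxᵢ = 30, n = 8.
Posterior ∝ λe^(−2λ) · λ^30e^(−8λ) = λ^31e^(−10λ), i.e. Gamma(shape=32, rate=10).
The mode of a Gamma(a, b) with a ≥ 1 (shape–rate) is (a−1)/b = 31/10 ≈ 3.10.

λ̂_MAP = 3.10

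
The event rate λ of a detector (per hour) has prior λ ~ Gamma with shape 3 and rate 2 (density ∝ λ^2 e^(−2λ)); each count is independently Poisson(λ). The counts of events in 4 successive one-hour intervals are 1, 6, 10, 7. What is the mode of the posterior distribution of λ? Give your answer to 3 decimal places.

λ̂_MAP = 4.333

Σxᵢ = 1+6+10+7 = 24, with n = 4.
Posterior ∝ λ^2e^(−2λ) · λ^24e^(−4λ) = λ^26e^(−6λ), i.e. Gamma(shape=27, rate=6).
The mode of a Gamma(a, b) with a ≥ 1 (shape–rate) is (a−1)/b = 26/6 ≈ 4.333.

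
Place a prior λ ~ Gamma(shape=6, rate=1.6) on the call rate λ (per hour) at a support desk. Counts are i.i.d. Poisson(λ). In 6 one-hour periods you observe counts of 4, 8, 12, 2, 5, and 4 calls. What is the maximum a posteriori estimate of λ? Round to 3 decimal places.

Σxᵢ = 4+8+12+2+5+4 = 35, with n = 6.
Posterior ∝ λ^5e^(−1.6λ) · λ^35e^(−6λ) = λ^40e^(−7.6λ), i.e. Gamma(shape=41, rate=7.6).
The mode of a Gamma(a, b) with a ≥ 1 (shape–rate) is (a−1)/b = 40/7.6 ≈ 5.263.

λ̂_MAP = 5.263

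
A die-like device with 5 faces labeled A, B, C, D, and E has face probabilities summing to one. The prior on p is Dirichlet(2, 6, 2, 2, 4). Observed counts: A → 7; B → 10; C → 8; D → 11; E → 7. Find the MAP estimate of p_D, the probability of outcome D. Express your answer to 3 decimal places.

The posterior is Dirichlet(αᵢ + nᵢ) = Dirichlet(9, 16, 10, 13, 11).
For a Dirichlet(a₁,…,a_K) with all aᵢ > 1, the mode has j-th component (aⱼ − 1)/(Σaᵢ − K).
Here Σaᵢ = 59 and K = 5, so p_D = (13 − 1)/(59 − 5) = 12/54 ≈ 0.222.

MAP estimate of p_D = 0.222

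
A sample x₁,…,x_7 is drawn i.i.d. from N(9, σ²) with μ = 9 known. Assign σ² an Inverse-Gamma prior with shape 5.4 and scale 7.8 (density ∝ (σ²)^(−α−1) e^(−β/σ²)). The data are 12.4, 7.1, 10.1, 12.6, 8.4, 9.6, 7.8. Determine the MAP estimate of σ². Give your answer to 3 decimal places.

σ̂²_MAP = 2.379

Sum of squared deviations about the known mean: SS = (12.4−9)² + (7.1−9)² + (10.1−9)² + (12.6−9)² + (8.4−9)² + (9.6−9)² + (7.8−9)² = 31.5.
The Normal likelihood contributes (σ²)^(−n/2) exp(−SS/(2σ²)), so the posterior is Inverse-Gamma(α + n/2, β + SS/2) = Inverse-Gamma(8.9, 23.55).
The mode of Inverse-Gamma(a, b) is b/(a+1) = 23.55/9.9 ≈ 2.379.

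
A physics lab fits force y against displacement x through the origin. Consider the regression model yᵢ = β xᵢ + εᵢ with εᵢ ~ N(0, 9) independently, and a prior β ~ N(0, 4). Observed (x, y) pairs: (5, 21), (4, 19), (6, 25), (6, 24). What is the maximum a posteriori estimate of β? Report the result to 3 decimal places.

β̂_MAP = 4.121

log p(β | y) = −Σ(yᵢ − βxᵢ)²/(2·9) − β²/(2·4) + const.
Setting the derivative to zero: Σxᵢ(yᵢ − βxᵢ)/9 − β/4 = 0, so β = Σxᵢyᵢ / (Σxᵢ² + σ²/τ²).
Σxᵢyᵢ = 5·21 + 4·19 + 6·25 + 6·24 = 475; Σxᵢ² = 113; σ²/τ² = 2.25.
β̂_MAP = 475 / (113 + 2.25) = 475/115.25 ≈ 4.121.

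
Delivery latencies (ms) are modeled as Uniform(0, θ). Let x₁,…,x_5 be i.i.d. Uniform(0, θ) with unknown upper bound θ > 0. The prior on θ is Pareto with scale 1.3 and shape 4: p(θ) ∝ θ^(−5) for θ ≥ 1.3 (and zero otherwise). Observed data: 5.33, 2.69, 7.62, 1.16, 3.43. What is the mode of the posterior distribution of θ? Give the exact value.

The Uniform(0, θ) likelihood is θ^(−n) for θ ≥ max(xᵢ), zero otherwise. Here max(xᵢ) = 7.62.
Posterior ∝ θ^(−5) · θ^(−5) = θ^(−10) on θ ≥ max(1.3, 7.62) = 7.62.
This density is strictly decreasing in θ, so the posterior mode lies at the lower boundary of the support.

θ̂_MAP = 7.62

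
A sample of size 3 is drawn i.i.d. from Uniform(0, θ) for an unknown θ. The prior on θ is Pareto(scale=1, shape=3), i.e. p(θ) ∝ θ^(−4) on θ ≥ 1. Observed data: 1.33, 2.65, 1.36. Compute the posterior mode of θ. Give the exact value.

The Uniform(0, θ) likelihood is θ^(−n) for θ ≥ max(xᵢ), zero otherwise. Here max(xᵢ) = 2.65.
Posterior ∝ θ^(−4) · θ^(−3) = θ^(−7) on θ ≥ max(1, 2.65) = 2.65.
This density is strictly decreasing in θ, so the posterior mode lies at the lower boundary of the support.

θ̂_MAP = 2.65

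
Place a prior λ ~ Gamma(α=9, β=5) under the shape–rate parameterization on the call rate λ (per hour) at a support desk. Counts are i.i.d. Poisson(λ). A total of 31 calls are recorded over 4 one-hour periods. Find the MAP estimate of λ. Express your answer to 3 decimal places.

Σxᵢ = 31, n = 4.
Posterior ∝ λ^8e^(−5λ) · λ^31e^(−4λ) = λ^39e^(−9λ), i.e. Gamma(shape=40, rate=9).
The mode of a Gamma(a, b) with a ≥ 1 (shape–rate) is (a−1)/b = 39/9 ≈ 4.333.

λ̂_MAP = 4.333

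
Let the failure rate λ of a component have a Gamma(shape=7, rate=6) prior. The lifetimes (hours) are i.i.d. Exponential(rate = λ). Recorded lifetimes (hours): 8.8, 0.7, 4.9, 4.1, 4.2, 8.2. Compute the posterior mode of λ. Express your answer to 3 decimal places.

λ̂_MAP = 0.325

The Exponential(rate=λ) likelihood is ∝ λ^n e^(−λΣtᵢ). Here n = 6 and Σtᵢ = 8.8 + 0.7 + 4.9 + 4.1 + 4.2 + 8.2 = 30.9.
Posterior ∝ λ^6e^(−6λ) · λ^6e^(−30.9λ) = λ^12e^(−36.9λ), i.e. Gamma(13, 36.9).
Mode = (a−1)/b = 12/36.9 ≈ 0.325.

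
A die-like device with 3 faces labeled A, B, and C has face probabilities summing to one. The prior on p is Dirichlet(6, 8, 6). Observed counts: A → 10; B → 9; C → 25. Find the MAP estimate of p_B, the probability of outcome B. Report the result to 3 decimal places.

The posterior is Dirichlet(αᵢ + nᵢ) = Dirichlet(16, 17, 31).
For a Dirichlet(a₁,…,a_K) with all aᵢ > 1, the mode has j-th component (aⱼ − 1)/(Σaᵢ − K).
Here Σaᵢ = 64 and K = 3, so p_B = (17 − 1)/(64 − 3) = 16/61 ≈ 0.262.

MAP estimate of p_B = 0.262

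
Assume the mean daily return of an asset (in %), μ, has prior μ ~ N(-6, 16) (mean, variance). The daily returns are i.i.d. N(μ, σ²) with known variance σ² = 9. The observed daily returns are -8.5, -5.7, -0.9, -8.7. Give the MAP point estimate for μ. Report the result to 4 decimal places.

μ̂_MAP = -5.9562

n = 4; x̄ = ((-8.5) + (-5.7) + (-0.9) + (-8.7))/4 = -23.8/4 = -5.95.
For a Normal prior and Normal likelihood with known variance, the posterior is Normal; its mode equals its mean, the precision-weighted average.
Prior precision 1/σ₀² = 1/16 = 0.0625; data precision n/σ² = 4/9.
μ̂ = (0.0625·(-6) + (4/9)·(-5.95)) / (0.0625 + 4/9) = (-1087/360)/(73/144) = -2174/365 ≈ -5.9562.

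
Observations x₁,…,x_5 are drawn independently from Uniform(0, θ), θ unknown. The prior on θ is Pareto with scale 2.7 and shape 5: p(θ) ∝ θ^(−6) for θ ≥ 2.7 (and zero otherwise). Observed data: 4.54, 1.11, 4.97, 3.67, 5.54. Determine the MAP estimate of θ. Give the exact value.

θ̂_MAP = 5.54

The Uniform(0, θ) likelihood is θ^(−n) for θ ≥ max(xᵢ), zero otherwise. Here max(xᵢ) = 5.54.
Posterior ∝ θ^(−6) · θ^(−5) = θ^(−11) on θ ≥ max(2.7, 5.54) = 5.54.
This density is strictly decreasing in θ, so the posterior mode lies at the lower boundary of the support.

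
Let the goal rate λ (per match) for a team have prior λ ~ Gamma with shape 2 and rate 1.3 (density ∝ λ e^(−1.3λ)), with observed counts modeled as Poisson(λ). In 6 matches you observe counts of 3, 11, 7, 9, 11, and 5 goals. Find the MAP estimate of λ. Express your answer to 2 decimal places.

λ̂_MAP = 6.44

Σxᵢ = 3+11+7+9+11+5 = 46, with n = 6.
Posterior ∝ λe^(−1.3λ) · λ^46e^(−6λ) = λ^47e^(−7.3λ), i.e. Gamma(shape=48, rate=7.3).
The mode of a Gamma(a, b) with a ≥ 1 (shape–rate) is (a−1)/b = 47/7.3 ≈ 6.44.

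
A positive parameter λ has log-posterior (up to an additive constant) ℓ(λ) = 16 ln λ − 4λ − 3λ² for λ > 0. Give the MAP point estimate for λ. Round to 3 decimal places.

ℓ'(λ) = 16/λ − 4 − 6λ. Setting this to zero and multiplying by λ: 6λ² + 4λ − 16 = 0.
λ = (−4 + √(4² + 4·6·16)) / (2·6) = (−4 + √400) / 12 = (−4 + 20)/12 = 4/3.
ℓ''(λ) = −16/λ² − 6 < 0, confirming a maximum.

λ̂_MAP = 1.333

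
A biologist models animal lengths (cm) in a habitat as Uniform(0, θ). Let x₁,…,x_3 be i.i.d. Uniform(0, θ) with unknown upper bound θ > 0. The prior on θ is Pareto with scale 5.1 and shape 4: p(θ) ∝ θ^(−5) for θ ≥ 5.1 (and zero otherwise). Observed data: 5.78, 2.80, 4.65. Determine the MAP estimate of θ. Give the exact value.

The Uniform(0, θ) likelihood is θ^(−n) for θ ≥ max(xᵢ), zero otherwise. Here max(xᵢ) = 5.78.
Posterior ∝ θ^(−5) · θ^(−3) = θ^(−8) on θ ≥ max(5.1, 5.78) = 5.78.
This density is strictly decreasing in θ, so the posterior mode lies at the lower boundary of the support.

θ̂_MAP = 5.78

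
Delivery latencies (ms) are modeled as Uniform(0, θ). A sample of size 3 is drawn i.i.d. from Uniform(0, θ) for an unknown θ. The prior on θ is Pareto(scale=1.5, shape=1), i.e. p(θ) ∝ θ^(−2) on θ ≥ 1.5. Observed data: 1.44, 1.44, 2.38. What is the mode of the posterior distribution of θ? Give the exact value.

θ̂_MAP = 2.38

The Uniform(0, θ) likelihood is θ^(−n) for θ ≥ max(xᵢ), zero otherwise. Here max(xᵢ) = 2.38.
Posterior ∝ θ^(−2) · θ^(−3) = θ^(−5) on θ ≥ max(1.5, 2.38) = 2.38.
This density is strictly decreasing in θ, so the posterior mode lies at the lower boundary of the support.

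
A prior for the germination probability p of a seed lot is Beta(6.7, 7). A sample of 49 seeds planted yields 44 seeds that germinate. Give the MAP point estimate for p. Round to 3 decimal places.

p̂_MAP = 0.819

Prior: Beta(6.7, 7).
Data: 44 successes in 49 trials. The binomial likelihood contributes p^44(1−p)^5, so the posterior is Beta(6.7+44, 7+5) = Beta(50.7, 12).
For Beta(a, b) with a, b > 1 the mode is (a−1)/(a+b−2) = 49.7/60.7 ≈ 0.819.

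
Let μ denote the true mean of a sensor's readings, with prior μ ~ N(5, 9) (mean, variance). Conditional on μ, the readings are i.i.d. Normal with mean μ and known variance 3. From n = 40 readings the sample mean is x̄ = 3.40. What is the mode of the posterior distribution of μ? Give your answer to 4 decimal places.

n = 40, x̄ = 3.40.
For a Normal prior and Normal likelihood with known variance, the posterior is Normal; its mode equals its mean, the precision-weighted average.
Prior precision 1/σ₀² = 1/9; data precision n/σ² = 40/3.
μ̂ = ((1/9)·5 + (40/3)·3.4) / (1/9 + 40/3) = (413/9)/(121/9) = 413/121 ≈ 3.4132.

μ̂_MAP = 3.4132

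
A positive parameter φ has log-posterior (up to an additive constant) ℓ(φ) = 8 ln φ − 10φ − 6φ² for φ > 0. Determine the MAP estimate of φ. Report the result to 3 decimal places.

φ̂_MAP = 0.500

ℓ'(φ) = 8/φ − 10 − 12φ. Setting this to zero and multiplying by φ: 12φ² + 10φ − 8 = 0.
φ = (−10 + √(10² + 4·12·8)) / (2·12) = (−10 + √484) / 24 = (−10 + 22)/24 = 1/2.
ℓ''(φ) = −8/φ² − 12 < 0, confirming a maximum.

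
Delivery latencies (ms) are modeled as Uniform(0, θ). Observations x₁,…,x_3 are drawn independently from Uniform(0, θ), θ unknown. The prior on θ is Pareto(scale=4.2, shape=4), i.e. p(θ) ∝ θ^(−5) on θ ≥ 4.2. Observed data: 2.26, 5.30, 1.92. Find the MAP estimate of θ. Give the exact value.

θ̂_MAP = 5.30

The Uniform(0, θ) likelihood is θ^(−n) for θ ≥ max(xᵢ), zero otherwise. Here max(xᵢ) = 5.30.
Posterior ∝ θ^(−5) · θ^(−3) = θ^(−8) on θ ≥ max(4.2, 5.30) = 5.30.
This density is strictly decreasing in θ, so the posterior mode lies at the lower boundary of the support.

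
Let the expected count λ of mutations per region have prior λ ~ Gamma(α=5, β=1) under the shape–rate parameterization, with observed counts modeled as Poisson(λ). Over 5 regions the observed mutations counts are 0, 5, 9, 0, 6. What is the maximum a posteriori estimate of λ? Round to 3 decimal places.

λ̂_MAP = 4.000

Σxᵢ = 0+5+9+0+6 = 20, with n = 5.
Posterior ∝ λ^4e^(−1λ) · λ^20e^(−5λ) = λ^24e^(−6λ), i.e. Gamma(shape=25, rate=6).
The mode of a Gamma(a, b) with a ≥ 1 (shape–rate) is (a−1)/b = 24/6 ≈ 4.000.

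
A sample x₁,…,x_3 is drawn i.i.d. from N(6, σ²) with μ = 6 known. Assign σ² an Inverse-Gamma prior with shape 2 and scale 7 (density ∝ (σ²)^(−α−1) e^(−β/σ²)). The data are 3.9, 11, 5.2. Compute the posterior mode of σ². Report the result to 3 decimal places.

Sum of squared deviations about the known mean: SS = (3.9−6)² + (11−6)² + (5.2−6)² = 30.05.
The Normal likelihood contributes (σ²)^(−n/2) exp(−SS/(2σ²)), so the posterior is Inverse-Gamma(α + n/2, β + SS/2) = Inverse-Gamma(3.5, 22.025).
The mode of Inverse-Gamma(a, b) is b/(a+1) = 22.025/4.5 ≈ 4.894.

σ̂²_MAP = 4.894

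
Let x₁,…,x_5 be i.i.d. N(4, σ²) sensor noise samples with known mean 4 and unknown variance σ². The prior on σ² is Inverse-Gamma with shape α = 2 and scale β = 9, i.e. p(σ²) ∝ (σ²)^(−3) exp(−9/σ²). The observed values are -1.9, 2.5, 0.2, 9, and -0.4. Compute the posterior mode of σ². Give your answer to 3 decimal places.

σ̂²_MAP = 10.351

Sum of squared deviations about the known mean: SS = (-1.9−4)² + (2.5−4)² + (0.2−4)² + (9−4)² + (-0.4−4)² = 95.86.
The Normal likelihood contributes (σ²)^(−n/2) exp(−SS/(2σ²)), so the posterior is Inverse-Gamma(α + n/2, β + SS/2) = Inverse-Gamma(4.5, 56.93).
The mode of Inverse-Gamma(a, b) is b/(a+1) = 56.93/5.5 ≈ 10.351.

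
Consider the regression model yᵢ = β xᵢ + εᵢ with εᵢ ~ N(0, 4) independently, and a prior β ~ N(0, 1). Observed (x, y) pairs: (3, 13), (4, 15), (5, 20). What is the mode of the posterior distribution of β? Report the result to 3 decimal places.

log p(β | y) = −Σ(yᵢ − βxᵢ)²/(2·4) − β²/(2·1) + const.
Setting the derivative to zero: Σxᵢ(yᵢ − βxᵢ)/4 − β/1 = 0, so β = Σxᵢyᵢ / (Σxᵢ² + σ²/τ²).
Σxᵢyᵢ = 3·13 + 4·15 + 5·20 = 199; Σxᵢ² = 50; σ²/τ² = 4.
β̂_MAP = 199 / (50 + 4) = 199/54 ≈ 3.685.

β̂_MAP = 3.685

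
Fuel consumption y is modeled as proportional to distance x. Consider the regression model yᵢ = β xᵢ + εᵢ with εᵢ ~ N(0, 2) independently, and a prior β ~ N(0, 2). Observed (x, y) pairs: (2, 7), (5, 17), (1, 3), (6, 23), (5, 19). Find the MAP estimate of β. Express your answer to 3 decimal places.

β̂_MAP = 3.641

log p(β | y) = −Σ(yᵢ − βxᵢ)²/(2·2) − β²/(2·2) + const.
Setting the derivative to zero: Σxᵢ(yᵢ − βxᵢ)/2 − β/2 = 0, so β = Σxᵢyᵢ / (Σxᵢ² + σ²/τ²).
Σxᵢyᵢ = 2·7 + 5·17 + 1·3 + 6·23 + 5·19 = 335; Σxᵢ² = 91; σ²/τ² = 1.
β̂_MAP = 335 / (91 + 1) = 335/92 ≈ 3.641.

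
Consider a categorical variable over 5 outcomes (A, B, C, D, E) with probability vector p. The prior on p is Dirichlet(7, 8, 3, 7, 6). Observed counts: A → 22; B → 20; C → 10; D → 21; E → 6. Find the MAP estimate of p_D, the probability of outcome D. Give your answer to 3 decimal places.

The posterior is Dirichlet(αᵢ + nᵢ) = Dirichlet(29, 28, 13, 28, 12).
For a Dirichlet(a₁,…,a_K) with all aᵢ > 1, the mode has j-th component (aⱼ − 1)/(Σaᵢ − K).
Here Σaᵢ = 110 and K = 5, so p_D = (28 − 1)/(110 − 5) = 27/105 ≈ 0.257.

MAP estimate of p_D = 0.257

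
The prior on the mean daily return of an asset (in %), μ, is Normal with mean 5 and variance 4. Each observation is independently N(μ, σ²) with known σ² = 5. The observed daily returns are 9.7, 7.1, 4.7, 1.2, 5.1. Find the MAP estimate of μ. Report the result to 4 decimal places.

n = 5; x̄ = (9.7 + 7.1 + 4.7 + 1.2 + 5.1)/5 = 27.8/5 = 5.56.
For a Normal prior and Normal likelihood with known variance, the posterior is Normal; its mode equals its mean, the precision-weighted average.
Prior precision 1/σ₀² = 1/4 = 0.25; data precision n/σ² = 5/5 = 1.
μ̂ = (0.25·5 + 1·5.56) / (0.25 + 1) = 6.81/1.25 = 5.4480.

μ̂_MAP = 5.4480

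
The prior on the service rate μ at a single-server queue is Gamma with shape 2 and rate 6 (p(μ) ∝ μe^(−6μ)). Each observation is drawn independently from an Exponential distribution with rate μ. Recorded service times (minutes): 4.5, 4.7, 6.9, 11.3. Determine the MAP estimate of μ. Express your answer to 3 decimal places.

The Exponential(rate=μ) likelihood is ∝ μ^n e^(−μΣtᵢ). Here n = 4 and Σtᵢ = 4.5 + 4.7 + 6.9 + 11.3 = 27.4.
Posterior ∝ μe^(−6μ) · μ^4e^(−27.4μ) = μ^5e^(−33.4μ), i.e. Gamma(6, 33.4).
Mode = (a−1)/b = 5/33.4 ≈ 0.150.

μ̂_MAP = 0.150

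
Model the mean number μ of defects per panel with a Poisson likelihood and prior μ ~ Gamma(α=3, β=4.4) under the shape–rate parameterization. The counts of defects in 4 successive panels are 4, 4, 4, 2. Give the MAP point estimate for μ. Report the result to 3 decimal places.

Σxᵢ = 4+4+4+2 = 14, with n = 4.
Posterior ∝ μ^2e^(−4.4μ) · μ^14e^(−4μ) = μ^16e^(−8.4μ), i.e. Gamma(shape=17, rate=8.4).
The mode of a Gamma(a, b) with a ≥ 1 (shape–rate) is (a−1)/b = 16/8.4 ≈ 1.905.

μ̂_MAP = 1.905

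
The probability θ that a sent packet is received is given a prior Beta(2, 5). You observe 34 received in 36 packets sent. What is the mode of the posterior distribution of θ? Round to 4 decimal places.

θ̂_MAP = 0.8537

Prior: Beta(2, 5).
Data: 34 successes in 36 trials. The binomial likelihood contributes θ^34(1−θ)^2, so the posterior is Beta(2+34, 5+2) = Beta(36, 7).
For Beta(a, b) with a, b > 1 the mode is (a−1)/(a+b−2) = 35/41 ≈ 0.8537.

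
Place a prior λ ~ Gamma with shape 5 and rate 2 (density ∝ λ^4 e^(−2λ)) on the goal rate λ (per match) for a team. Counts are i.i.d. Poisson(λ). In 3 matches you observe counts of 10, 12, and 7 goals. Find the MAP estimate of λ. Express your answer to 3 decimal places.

Σxᵢ = 10+12+7 = 29, with n = 3.
Posterior ∝ λ^4e^(−2λ) · λ^29e^(−3λ) = λ^33e^(−5λ), i.e. Gamma(shape=34, rate=5).
The mode of a Gamma(a, b) with a ≥ 1 (shape–rate) is (a−1)/b = 33/5 ≈ 6.600.

λ̂_MAP = 6.600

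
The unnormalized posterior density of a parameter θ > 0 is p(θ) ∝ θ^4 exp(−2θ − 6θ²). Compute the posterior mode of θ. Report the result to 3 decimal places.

θ̂_MAP = 0.500

ℓ'(θ) = 4/θ − 2 − 12θ. Setting this to zero and multiplying by θ: 12θ² + 2θ − 4 = 0.
θ = (−2 + √(2² + 4·12·4)) / (2·12) = (−2 + √196) / 24 = (−2 + 14)/24 = 1/2.
ℓ''(θ) = −4/θ² − 12 < 0, confirming a maximum.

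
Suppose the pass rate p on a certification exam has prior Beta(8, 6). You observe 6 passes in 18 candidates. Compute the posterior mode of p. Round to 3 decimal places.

p̂_MAP = 0.433

Prior: Beta(8, 6).
Data: 6 successes in 18 trials. The binomial likelihood contributes p^6(1−p)^12, so the posterior is Beta(8+6, 6+12) = Beta(14, 18).
For Beta(a, b) with a, b > 1 the mode is (a−1)/(a+b−2) = 13/30 ≈ 0.433.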